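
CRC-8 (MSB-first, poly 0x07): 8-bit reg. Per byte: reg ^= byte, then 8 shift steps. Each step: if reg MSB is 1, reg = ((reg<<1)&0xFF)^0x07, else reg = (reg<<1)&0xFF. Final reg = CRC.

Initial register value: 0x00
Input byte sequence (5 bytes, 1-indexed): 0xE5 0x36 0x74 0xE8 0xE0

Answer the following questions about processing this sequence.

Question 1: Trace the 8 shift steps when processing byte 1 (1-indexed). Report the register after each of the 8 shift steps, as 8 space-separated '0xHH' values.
Register before byte 1: 0x00
After XOR with byte 0xE5: 0xE5

Answer: 0xCD 0x9D 0x3D 0x7A 0xF4 0xEF 0xD9 0xB5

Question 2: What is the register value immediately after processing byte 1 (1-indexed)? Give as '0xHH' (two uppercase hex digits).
After byte 1 (0xE5): reg=0xB5

Answer: 0xB5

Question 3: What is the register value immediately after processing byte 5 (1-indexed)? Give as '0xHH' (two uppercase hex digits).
Answer: 0x82

Derivation:
After byte 1 (0xE5): reg=0xB5
After byte 2 (0x36): reg=0x80
After byte 3 (0x74): reg=0xC2
After byte 4 (0xE8): reg=0xD6
After byte 5 (0xE0): reg=0x82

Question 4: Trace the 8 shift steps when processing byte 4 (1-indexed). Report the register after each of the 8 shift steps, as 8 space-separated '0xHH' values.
After byte 1 (0xE5): reg=0xB5
After byte 2 (0x36): reg=0x80
After byte 3 (0x74): reg=0xC2
Register before byte 4: 0xC2
After XOR with byte 0xE8: 0x2A

Answer: 0x54 0xA8 0x57 0xAE 0x5B 0xB6 0x6B 0xD6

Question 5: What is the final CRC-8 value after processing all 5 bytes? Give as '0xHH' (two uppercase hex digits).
After byte 1 (0xE5): reg=0xB5
After byte 2 (0x36): reg=0x80
After byte 3 (0x74): reg=0xC2
After byte 4 (0xE8): reg=0xD6
After byte 5 (0xE0): reg=0x82

Answer: 0x82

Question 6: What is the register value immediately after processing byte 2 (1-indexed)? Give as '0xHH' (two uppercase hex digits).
After byte 1 (0xE5): reg=0xB5
After byte 2 (0x36): reg=0x80

Answer: 0x80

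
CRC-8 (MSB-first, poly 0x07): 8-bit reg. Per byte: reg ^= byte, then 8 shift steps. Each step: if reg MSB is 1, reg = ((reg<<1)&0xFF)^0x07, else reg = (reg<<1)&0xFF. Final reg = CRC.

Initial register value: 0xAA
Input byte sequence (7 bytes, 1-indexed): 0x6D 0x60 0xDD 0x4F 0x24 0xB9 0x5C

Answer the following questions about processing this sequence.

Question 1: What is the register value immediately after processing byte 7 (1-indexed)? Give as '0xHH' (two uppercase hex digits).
After byte 1 (0x6D): reg=0x5B
After byte 2 (0x60): reg=0xA1
After byte 3 (0xDD): reg=0x73
After byte 4 (0x4F): reg=0xB4
After byte 5 (0x24): reg=0xF9
After byte 6 (0xB9): reg=0xC7
After byte 7 (0x5C): reg=0xC8

Answer: 0xC8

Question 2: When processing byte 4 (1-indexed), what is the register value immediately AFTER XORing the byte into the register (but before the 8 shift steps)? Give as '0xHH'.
Register before byte 4: 0x73
Byte 4: 0x4F
0x73 XOR 0x4F = 0x3C

Answer: 0x3C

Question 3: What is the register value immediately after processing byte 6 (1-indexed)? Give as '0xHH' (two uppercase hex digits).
After byte 1 (0x6D): reg=0x5B
After byte 2 (0x60): reg=0xA1
After byte 3 (0xDD): reg=0x73
After byte 4 (0x4F): reg=0xB4
After byte 5 (0x24): reg=0xF9
After byte 6 (0xB9): reg=0xC7

Answer: 0xC7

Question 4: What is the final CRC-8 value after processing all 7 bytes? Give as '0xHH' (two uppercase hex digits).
Answer: 0xC8

Derivation:
After byte 1 (0x6D): reg=0x5B
After byte 2 (0x60): reg=0xA1
After byte 3 (0xDD): reg=0x73
After byte 4 (0x4F): reg=0xB4
After byte 5 (0x24): reg=0xF9
After byte 6 (0xB9): reg=0xC7
After byte 7 (0x5C): reg=0xC8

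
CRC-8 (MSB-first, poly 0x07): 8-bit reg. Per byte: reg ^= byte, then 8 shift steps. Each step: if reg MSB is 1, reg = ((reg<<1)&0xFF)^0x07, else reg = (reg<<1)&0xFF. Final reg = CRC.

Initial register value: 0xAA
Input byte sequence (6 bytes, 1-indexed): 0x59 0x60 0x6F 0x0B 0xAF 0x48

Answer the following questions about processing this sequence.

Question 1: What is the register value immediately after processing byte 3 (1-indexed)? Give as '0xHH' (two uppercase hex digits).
Answer: 0x2E

Derivation:
After byte 1 (0x59): reg=0xD7
After byte 2 (0x60): reg=0x0C
After byte 3 (0x6F): reg=0x2E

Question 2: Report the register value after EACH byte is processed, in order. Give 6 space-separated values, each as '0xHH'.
0xD7 0x0C 0x2E 0xFB 0xAB 0xA7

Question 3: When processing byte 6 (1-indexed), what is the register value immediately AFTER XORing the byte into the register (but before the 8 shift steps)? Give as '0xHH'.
Answer: 0xE3

Derivation:
Register before byte 6: 0xAB
Byte 6: 0x48
0xAB XOR 0x48 = 0xE3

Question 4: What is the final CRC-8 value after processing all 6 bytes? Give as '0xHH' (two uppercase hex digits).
After byte 1 (0x59): reg=0xD7
After byte 2 (0x60): reg=0x0C
After byte 3 (0x6F): reg=0x2E
After byte 4 (0x0B): reg=0xFB
After byte 5 (0xAF): reg=0xAB
After byte 6 (0x48): reg=0xA7

Answer: 0xA7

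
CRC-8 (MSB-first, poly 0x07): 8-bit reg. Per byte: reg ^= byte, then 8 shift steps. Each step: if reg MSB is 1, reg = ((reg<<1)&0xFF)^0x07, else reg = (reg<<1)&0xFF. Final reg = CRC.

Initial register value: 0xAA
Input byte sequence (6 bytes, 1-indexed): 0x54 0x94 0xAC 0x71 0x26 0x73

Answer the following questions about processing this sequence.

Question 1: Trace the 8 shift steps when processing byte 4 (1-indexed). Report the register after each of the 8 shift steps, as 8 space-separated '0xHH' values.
After byte 1 (0x54): reg=0xF4
After byte 2 (0x94): reg=0x27
After byte 3 (0xAC): reg=0xB8
Register before byte 4: 0xB8
After XOR with byte 0x71: 0xC9

Answer: 0x95 0x2D 0x5A 0xB4 0x6F 0xDE 0xBB 0x71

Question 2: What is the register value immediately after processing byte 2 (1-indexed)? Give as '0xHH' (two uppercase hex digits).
After byte 1 (0x54): reg=0xF4
After byte 2 (0x94): reg=0x27

Answer: 0x27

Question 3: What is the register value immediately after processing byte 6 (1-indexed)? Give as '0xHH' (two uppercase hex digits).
After byte 1 (0x54): reg=0xF4
After byte 2 (0x94): reg=0x27
After byte 3 (0xAC): reg=0xB8
After byte 4 (0x71): reg=0x71
After byte 5 (0x26): reg=0xA2
After byte 6 (0x73): reg=0x39

Answer: 0x39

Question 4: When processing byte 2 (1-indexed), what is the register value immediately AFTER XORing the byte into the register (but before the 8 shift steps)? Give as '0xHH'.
Register before byte 2: 0xF4
Byte 2: 0x94
0xF4 XOR 0x94 = 0x60

Answer: 0x60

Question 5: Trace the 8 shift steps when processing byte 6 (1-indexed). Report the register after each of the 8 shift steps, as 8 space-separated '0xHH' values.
After byte 1 (0x54): reg=0xF4
After byte 2 (0x94): reg=0x27
After byte 3 (0xAC): reg=0xB8
After byte 4 (0x71): reg=0x71
After byte 5 (0x26): reg=0xA2
Register before byte 6: 0xA2
After XOR with byte 0x73: 0xD1

Answer: 0xA5 0x4D 0x9A 0x33 0x66 0xCC 0x9F 0x39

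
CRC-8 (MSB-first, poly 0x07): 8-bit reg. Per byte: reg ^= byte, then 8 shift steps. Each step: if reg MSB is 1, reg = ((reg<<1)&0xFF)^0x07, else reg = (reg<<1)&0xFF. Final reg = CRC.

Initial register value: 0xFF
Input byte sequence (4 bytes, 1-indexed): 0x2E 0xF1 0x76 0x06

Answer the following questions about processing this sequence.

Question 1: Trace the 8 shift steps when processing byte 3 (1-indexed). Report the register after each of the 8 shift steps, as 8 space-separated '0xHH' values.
After byte 1 (0x2E): reg=0x39
After byte 2 (0xF1): reg=0x76
Register before byte 3: 0x76
After XOR with byte 0x76: 0x00

Answer: 0x00 0x00 0x00 0x00 0x00 0x00 0x00 0x00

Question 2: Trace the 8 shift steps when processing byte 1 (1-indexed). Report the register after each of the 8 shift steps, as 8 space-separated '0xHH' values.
Register before byte 1: 0xFF
After XOR with byte 0x2E: 0xD1

Answer: 0xA5 0x4D 0x9A 0x33 0x66 0xCC 0x9F 0x39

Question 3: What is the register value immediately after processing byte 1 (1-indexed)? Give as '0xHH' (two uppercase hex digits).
Answer: 0x39

Derivation:
After byte 1 (0x2E): reg=0x39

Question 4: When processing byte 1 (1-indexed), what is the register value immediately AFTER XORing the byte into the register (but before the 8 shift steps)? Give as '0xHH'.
Register before byte 1: 0xFF
Byte 1: 0x2E
0xFF XOR 0x2E = 0xD1

Answer: 0xD1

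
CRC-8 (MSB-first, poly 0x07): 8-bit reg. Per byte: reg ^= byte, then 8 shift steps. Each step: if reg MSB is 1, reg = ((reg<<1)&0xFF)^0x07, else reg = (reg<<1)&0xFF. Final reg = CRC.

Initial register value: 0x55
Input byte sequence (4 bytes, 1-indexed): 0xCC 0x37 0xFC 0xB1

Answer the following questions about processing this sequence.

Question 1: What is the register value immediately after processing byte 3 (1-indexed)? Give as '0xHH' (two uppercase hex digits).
Answer: 0xFB

Derivation:
After byte 1 (0xCC): reg=0xC6
After byte 2 (0x37): reg=0xD9
After byte 3 (0xFC): reg=0xFB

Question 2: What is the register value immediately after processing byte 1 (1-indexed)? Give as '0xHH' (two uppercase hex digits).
Answer: 0xC6

Derivation:
After byte 1 (0xCC): reg=0xC6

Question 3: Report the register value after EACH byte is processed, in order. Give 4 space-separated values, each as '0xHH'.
0xC6 0xD9 0xFB 0xF1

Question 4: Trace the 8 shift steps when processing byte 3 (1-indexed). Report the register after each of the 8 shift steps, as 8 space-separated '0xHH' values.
Answer: 0x4A 0x94 0x2F 0x5E 0xBC 0x7F 0xFE 0xFB

Derivation:
After byte 1 (0xCC): reg=0xC6
After byte 2 (0x37): reg=0xD9
Register before byte 3: 0xD9
After XOR with byte 0xFC: 0x25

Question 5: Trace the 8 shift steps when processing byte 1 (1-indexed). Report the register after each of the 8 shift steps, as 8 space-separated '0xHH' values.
Answer: 0x35 0x6A 0xD4 0xAF 0x59 0xB2 0x63 0xC6

Derivation:
Register before byte 1: 0x55
After XOR with byte 0xCC: 0x99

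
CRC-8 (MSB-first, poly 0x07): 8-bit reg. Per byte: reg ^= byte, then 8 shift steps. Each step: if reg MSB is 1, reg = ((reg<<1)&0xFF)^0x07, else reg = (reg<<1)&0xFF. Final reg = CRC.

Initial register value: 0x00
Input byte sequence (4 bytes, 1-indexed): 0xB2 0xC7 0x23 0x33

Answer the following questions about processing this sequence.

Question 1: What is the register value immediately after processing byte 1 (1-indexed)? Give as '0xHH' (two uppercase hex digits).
After byte 1 (0xB2): reg=0x17

Answer: 0x17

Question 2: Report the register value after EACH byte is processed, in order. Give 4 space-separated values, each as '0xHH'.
0x17 0x3E 0x53 0x27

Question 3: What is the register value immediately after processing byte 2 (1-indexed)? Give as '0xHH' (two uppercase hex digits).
Answer: 0x3E

Derivation:
After byte 1 (0xB2): reg=0x17
After byte 2 (0xC7): reg=0x3E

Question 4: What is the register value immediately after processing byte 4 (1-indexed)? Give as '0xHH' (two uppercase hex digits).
Answer: 0x27

Derivation:
After byte 1 (0xB2): reg=0x17
After byte 2 (0xC7): reg=0x3E
After byte 3 (0x23): reg=0x53
After byte 4 (0x33): reg=0x27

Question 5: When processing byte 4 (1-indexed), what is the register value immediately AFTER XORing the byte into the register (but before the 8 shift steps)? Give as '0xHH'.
Register before byte 4: 0x53
Byte 4: 0x33
0x53 XOR 0x33 = 0x60

Answer: 0x60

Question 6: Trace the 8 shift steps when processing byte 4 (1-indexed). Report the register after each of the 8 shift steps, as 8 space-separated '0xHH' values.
Answer: 0xC0 0x87 0x09 0x12 0x24 0x48 0x90 0x27

Derivation:
After byte 1 (0xB2): reg=0x17
After byte 2 (0xC7): reg=0x3E
After byte 3 (0x23): reg=0x53
Register before byte 4: 0x53
After XOR with byte 0x33: 0x60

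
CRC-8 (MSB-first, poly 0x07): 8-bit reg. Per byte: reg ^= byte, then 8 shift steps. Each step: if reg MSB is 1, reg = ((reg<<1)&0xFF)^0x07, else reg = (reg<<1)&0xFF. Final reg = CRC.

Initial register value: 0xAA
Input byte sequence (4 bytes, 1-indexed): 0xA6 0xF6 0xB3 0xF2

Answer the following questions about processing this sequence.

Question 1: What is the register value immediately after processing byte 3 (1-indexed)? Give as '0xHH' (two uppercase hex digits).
After byte 1 (0xA6): reg=0x24
After byte 2 (0xF6): reg=0x30
After byte 3 (0xB3): reg=0x80

Answer: 0x80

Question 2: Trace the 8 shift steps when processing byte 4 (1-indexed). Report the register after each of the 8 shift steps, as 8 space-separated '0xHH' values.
Answer: 0xE4 0xCF 0x99 0x35 0x6A 0xD4 0xAF 0x59

Derivation:
After byte 1 (0xA6): reg=0x24
After byte 2 (0xF6): reg=0x30
After byte 3 (0xB3): reg=0x80
Register before byte 4: 0x80
After XOR with byte 0xF2: 0x72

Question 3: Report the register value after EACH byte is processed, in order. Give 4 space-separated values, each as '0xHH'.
0x24 0x30 0x80 0x59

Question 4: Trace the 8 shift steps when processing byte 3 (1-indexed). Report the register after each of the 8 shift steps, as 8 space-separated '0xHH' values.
Answer: 0x01 0x02 0x04 0x08 0x10 0x20 0x40 0x80

Derivation:
After byte 1 (0xA6): reg=0x24
After byte 2 (0xF6): reg=0x30
Register before byte 3: 0x30
After XOR with byte 0xB3: 0x83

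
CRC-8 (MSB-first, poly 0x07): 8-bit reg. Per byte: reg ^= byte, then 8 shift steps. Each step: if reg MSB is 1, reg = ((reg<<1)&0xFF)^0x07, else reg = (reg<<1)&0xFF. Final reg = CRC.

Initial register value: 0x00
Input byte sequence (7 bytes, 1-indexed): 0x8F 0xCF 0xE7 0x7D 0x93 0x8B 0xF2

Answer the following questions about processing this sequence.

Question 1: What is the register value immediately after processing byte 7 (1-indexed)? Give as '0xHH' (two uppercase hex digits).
After byte 1 (0x8F): reg=0xA4
After byte 2 (0xCF): reg=0x16
After byte 3 (0xE7): reg=0xD9
After byte 4 (0x7D): reg=0x75
After byte 5 (0x93): reg=0xBC
After byte 6 (0x8B): reg=0x85
After byte 7 (0xF2): reg=0x42

Answer: 0x42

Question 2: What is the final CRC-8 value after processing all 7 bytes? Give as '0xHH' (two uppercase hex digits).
Answer: 0x42

Derivation:
After byte 1 (0x8F): reg=0xA4
After byte 2 (0xCF): reg=0x16
After byte 3 (0xE7): reg=0xD9
After byte 4 (0x7D): reg=0x75
After byte 5 (0x93): reg=0xBC
After byte 6 (0x8B): reg=0x85
After byte 7 (0xF2): reg=0x42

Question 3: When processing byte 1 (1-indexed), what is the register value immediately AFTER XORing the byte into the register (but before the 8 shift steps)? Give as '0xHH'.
Answer: 0x8F

Derivation:
Register before byte 1: 0x00
Byte 1: 0x8F
0x00 XOR 0x8F = 0x8F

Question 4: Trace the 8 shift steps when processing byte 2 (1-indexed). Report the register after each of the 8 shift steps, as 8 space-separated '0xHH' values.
After byte 1 (0x8F): reg=0xA4
Register before byte 2: 0xA4
After XOR with byte 0xCF: 0x6B

Answer: 0xD6 0xAB 0x51 0xA2 0x43 0x86 0x0B 0x16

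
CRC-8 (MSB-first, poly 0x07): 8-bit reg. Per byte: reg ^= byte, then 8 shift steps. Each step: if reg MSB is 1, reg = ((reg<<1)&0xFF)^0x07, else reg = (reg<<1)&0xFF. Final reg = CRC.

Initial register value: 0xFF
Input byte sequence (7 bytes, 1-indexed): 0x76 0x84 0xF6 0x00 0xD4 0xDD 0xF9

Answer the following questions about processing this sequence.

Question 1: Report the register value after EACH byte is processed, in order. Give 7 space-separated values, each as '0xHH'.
0xB6 0x9E 0x1F 0x5D 0xB6 0x16 0x83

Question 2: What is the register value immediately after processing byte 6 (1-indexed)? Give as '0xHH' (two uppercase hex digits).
After byte 1 (0x76): reg=0xB6
After byte 2 (0x84): reg=0x9E
After byte 3 (0xF6): reg=0x1F
After byte 4 (0x00): reg=0x5D
After byte 5 (0xD4): reg=0xB6
After byte 6 (0xDD): reg=0x16

Answer: 0x16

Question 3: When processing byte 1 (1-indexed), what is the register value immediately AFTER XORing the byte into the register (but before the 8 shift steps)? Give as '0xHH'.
Register before byte 1: 0xFF
Byte 1: 0x76
0xFF XOR 0x76 = 0x89

Answer: 0x89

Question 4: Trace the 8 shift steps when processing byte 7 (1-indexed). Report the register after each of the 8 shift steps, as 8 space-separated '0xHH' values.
Answer: 0xD9 0xB5 0x6D 0xDA 0xB3 0x61 0xC2 0x83

Derivation:
After byte 1 (0x76): reg=0xB6
After byte 2 (0x84): reg=0x9E
After byte 3 (0xF6): reg=0x1F
After byte 4 (0x00): reg=0x5D
After byte 5 (0xD4): reg=0xB6
After byte 6 (0xDD): reg=0x16
Register before byte 7: 0x16
After XOR with byte 0xF9: 0xEF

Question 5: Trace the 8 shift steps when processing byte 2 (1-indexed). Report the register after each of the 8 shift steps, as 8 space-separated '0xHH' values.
After byte 1 (0x76): reg=0xB6
Register before byte 2: 0xB6
After XOR with byte 0x84: 0x32

Answer: 0x64 0xC8 0x97 0x29 0x52 0xA4 0x4F 0x9E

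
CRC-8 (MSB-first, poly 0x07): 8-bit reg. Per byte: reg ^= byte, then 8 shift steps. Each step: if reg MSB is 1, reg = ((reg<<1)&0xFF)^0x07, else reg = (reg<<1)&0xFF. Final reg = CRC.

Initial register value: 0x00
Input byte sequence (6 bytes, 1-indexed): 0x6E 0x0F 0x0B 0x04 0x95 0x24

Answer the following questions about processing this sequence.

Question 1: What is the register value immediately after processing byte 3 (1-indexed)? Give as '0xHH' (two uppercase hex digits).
Answer: 0x1B

Derivation:
After byte 1 (0x6E): reg=0x0D
After byte 2 (0x0F): reg=0x0E
After byte 3 (0x0B): reg=0x1B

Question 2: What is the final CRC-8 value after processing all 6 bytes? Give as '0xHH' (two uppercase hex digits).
Answer: 0xB9

Derivation:
After byte 1 (0x6E): reg=0x0D
After byte 2 (0x0F): reg=0x0E
After byte 3 (0x0B): reg=0x1B
After byte 4 (0x04): reg=0x5D
After byte 5 (0x95): reg=0x76
After byte 6 (0x24): reg=0xB9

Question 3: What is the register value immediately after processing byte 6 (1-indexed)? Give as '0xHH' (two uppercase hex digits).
Answer: 0xB9

Derivation:
After byte 1 (0x6E): reg=0x0D
After byte 2 (0x0F): reg=0x0E
After byte 3 (0x0B): reg=0x1B
After byte 4 (0x04): reg=0x5D
After byte 5 (0x95): reg=0x76
After byte 6 (0x24): reg=0xB9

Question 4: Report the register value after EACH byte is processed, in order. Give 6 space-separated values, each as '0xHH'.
0x0D 0x0E 0x1B 0x5D 0x76 0xB9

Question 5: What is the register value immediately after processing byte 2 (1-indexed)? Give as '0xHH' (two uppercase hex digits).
Answer: 0x0E

Derivation:
After byte 1 (0x6E): reg=0x0D
After byte 2 (0x0F): reg=0x0E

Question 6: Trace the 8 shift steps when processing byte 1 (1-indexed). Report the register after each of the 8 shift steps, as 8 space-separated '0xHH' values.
Answer: 0xDC 0xBF 0x79 0xF2 0xE3 0xC1 0x85 0x0D

Derivation:
Register before byte 1: 0x00
After XOR with byte 0x6E: 0x6E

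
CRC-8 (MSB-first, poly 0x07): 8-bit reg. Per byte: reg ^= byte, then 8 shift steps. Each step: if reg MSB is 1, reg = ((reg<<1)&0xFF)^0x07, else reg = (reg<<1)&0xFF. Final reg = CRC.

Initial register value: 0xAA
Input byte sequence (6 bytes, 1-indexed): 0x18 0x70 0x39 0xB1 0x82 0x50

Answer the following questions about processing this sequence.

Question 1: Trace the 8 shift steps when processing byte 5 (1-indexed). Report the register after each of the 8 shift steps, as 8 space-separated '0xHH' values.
Answer: 0x16 0x2C 0x58 0xB0 0x67 0xCE 0x9B 0x31

Derivation:
After byte 1 (0x18): reg=0x17
After byte 2 (0x70): reg=0x32
After byte 3 (0x39): reg=0x31
After byte 4 (0xB1): reg=0x89
Register before byte 5: 0x89
After XOR with byte 0x82: 0x0B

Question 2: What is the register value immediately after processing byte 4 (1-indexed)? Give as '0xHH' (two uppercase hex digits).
Answer: 0x89

Derivation:
After byte 1 (0x18): reg=0x17
After byte 2 (0x70): reg=0x32
After byte 3 (0x39): reg=0x31
After byte 4 (0xB1): reg=0x89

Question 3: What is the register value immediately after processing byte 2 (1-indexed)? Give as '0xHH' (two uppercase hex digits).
Answer: 0x32

Derivation:
After byte 1 (0x18): reg=0x17
After byte 2 (0x70): reg=0x32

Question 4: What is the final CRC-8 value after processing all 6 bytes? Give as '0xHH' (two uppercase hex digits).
Answer: 0x20

Derivation:
After byte 1 (0x18): reg=0x17
After byte 2 (0x70): reg=0x32
After byte 3 (0x39): reg=0x31
After byte 4 (0xB1): reg=0x89
After byte 5 (0x82): reg=0x31
After byte 6 (0x50): reg=0x20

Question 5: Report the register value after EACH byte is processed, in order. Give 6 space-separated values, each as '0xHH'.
0x17 0x32 0x31 0x89 0x31 0x20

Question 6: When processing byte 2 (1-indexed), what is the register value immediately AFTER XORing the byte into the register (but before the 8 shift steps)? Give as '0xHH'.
Register before byte 2: 0x17
Byte 2: 0x70
0x17 XOR 0x70 = 0x67

Answer: 0x67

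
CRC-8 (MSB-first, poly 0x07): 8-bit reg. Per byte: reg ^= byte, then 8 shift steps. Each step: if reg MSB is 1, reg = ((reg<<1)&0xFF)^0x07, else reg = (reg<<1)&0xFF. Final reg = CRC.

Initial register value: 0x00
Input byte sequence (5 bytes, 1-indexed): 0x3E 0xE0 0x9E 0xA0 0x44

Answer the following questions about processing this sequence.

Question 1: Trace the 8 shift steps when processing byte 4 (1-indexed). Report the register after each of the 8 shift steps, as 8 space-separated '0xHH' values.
After byte 1 (0x3E): reg=0xBA
After byte 2 (0xE0): reg=0x81
After byte 3 (0x9E): reg=0x5D
Register before byte 4: 0x5D
After XOR with byte 0xA0: 0xFD

Answer: 0xFD 0xFD 0xFD 0xFD 0xFD 0xFD 0xFD 0xFD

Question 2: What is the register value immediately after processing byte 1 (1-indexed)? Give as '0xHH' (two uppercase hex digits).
After byte 1 (0x3E): reg=0xBA

Answer: 0xBA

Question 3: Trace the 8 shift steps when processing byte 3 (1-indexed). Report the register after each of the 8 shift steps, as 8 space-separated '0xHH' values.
Answer: 0x3E 0x7C 0xF8 0xF7 0xE9 0xD5 0xAD 0x5D

Derivation:
After byte 1 (0x3E): reg=0xBA
After byte 2 (0xE0): reg=0x81
Register before byte 3: 0x81
After XOR with byte 0x9E: 0x1F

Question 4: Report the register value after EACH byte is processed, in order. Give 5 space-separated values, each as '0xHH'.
0xBA 0x81 0x5D 0xFD 0x26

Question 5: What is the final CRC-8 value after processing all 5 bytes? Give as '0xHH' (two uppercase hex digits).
After byte 1 (0x3E): reg=0xBA
After byte 2 (0xE0): reg=0x81
After byte 3 (0x9E): reg=0x5D
After byte 4 (0xA0): reg=0xFD
After byte 5 (0x44): reg=0x26

Answer: 0x26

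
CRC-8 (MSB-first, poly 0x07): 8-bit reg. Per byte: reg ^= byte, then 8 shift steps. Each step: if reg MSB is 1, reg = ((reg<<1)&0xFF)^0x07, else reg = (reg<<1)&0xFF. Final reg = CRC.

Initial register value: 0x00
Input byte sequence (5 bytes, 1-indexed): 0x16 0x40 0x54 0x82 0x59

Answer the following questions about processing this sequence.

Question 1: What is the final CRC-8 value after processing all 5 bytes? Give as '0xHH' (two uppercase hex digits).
Answer: 0x79

Derivation:
After byte 1 (0x16): reg=0x62
After byte 2 (0x40): reg=0xEE
After byte 3 (0x54): reg=0x2F
After byte 4 (0x82): reg=0x4A
After byte 5 (0x59): reg=0x79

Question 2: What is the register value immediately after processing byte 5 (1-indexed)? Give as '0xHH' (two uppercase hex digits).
Answer: 0x79

Derivation:
After byte 1 (0x16): reg=0x62
After byte 2 (0x40): reg=0xEE
After byte 3 (0x54): reg=0x2F
After byte 4 (0x82): reg=0x4A
After byte 5 (0x59): reg=0x79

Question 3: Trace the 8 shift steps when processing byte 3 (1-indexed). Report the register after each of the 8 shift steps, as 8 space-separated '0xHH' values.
Answer: 0x73 0xE6 0xCB 0x91 0x25 0x4A 0x94 0x2F

Derivation:
After byte 1 (0x16): reg=0x62
After byte 2 (0x40): reg=0xEE
Register before byte 3: 0xEE
After XOR with byte 0x54: 0xBA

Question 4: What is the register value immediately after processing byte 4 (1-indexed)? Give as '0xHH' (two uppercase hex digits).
After byte 1 (0x16): reg=0x62
After byte 2 (0x40): reg=0xEE
After byte 3 (0x54): reg=0x2F
After byte 4 (0x82): reg=0x4A

Answer: 0x4A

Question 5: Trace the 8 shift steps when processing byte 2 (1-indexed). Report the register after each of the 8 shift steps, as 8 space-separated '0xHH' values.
After byte 1 (0x16): reg=0x62
Register before byte 2: 0x62
After XOR with byte 0x40: 0x22

Answer: 0x44 0x88 0x17 0x2E 0x5C 0xB8 0x77 0xEE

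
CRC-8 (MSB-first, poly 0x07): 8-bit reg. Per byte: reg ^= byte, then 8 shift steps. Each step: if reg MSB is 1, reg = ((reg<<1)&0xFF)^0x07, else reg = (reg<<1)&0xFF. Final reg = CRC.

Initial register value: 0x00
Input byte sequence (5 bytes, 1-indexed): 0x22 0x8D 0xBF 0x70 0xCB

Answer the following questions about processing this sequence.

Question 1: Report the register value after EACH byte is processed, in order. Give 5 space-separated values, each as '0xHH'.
0xEE 0x2E 0xFE 0xA3 0x1F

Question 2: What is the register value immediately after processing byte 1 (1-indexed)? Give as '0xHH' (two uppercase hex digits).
After byte 1 (0x22): reg=0xEE

Answer: 0xEE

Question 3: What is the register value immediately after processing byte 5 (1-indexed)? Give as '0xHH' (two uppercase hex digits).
After byte 1 (0x22): reg=0xEE
After byte 2 (0x8D): reg=0x2E
After byte 3 (0xBF): reg=0xFE
After byte 4 (0x70): reg=0xA3
After byte 5 (0xCB): reg=0x1F

Answer: 0x1F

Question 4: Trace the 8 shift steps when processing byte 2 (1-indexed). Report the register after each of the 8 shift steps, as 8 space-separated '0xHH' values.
Answer: 0xC6 0x8B 0x11 0x22 0x44 0x88 0x17 0x2E

Derivation:
After byte 1 (0x22): reg=0xEE
Register before byte 2: 0xEE
After XOR with byte 0x8D: 0x63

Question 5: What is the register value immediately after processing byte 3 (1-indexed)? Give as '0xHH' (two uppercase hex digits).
Answer: 0xFE

Derivation:
After byte 1 (0x22): reg=0xEE
After byte 2 (0x8D): reg=0x2E
After byte 3 (0xBF): reg=0xFE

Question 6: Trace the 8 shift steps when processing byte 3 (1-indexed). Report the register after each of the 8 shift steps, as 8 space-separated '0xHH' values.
After byte 1 (0x22): reg=0xEE
After byte 2 (0x8D): reg=0x2E
Register before byte 3: 0x2E
After XOR with byte 0xBF: 0x91

Answer: 0x25 0x4A 0x94 0x2F 0x5E 0xBC 0x7F 0xFE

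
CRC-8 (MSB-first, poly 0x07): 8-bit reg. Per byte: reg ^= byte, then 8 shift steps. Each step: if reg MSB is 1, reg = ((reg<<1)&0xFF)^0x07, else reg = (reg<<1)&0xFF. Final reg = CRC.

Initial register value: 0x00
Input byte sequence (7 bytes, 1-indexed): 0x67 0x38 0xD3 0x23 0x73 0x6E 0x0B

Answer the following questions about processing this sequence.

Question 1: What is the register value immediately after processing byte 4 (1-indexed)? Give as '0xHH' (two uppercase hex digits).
After byte 1 (0x67): reg=0x32
After byte 2 (0x38): reg=0x36
After byte 3 (0xD3): reg=0xB5
After byte 4 (0x23): reg=0xEB

Answer: 0xEB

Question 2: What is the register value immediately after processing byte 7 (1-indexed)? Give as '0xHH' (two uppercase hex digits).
After byte 1 (0x67): reg=0x32
After byte 2 (0x38): reg=0x36
After byte 3 (0xD3): reg=0xB5
After byte 4 (0x23): reg=0xEB
After byte 5 (0x73): reg=0xC1
After byte 6 (0x6E): reg=0x44
After byte 7 (0x0B): reg=0xEA

Answer: 0xEA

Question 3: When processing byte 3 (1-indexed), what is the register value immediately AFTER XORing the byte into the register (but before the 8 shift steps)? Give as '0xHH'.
Answer: 0xE5

Derivation:
Register before byte 3: 0x36
Byte 3: 0xD3
0x36 XOR 0xD3 = 0xE5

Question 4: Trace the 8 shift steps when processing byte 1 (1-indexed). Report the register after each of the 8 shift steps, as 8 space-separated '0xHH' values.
Answer: 0xCE 0x9B 0x31 0x62 0xC4 0x8F 0x19 0x32

Derivation:
Register before byte 1: 0x00
After XOR with byte 0x67: 0x67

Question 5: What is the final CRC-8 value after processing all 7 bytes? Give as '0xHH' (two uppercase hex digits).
After byte 1 (0x67): reg=0x32
After byte 2 (0x38): reg=0x36
After byte 3 (0xD3): reg=0xB5
After byte 4 (0x23): reg=0xEB
After byte 5 (0x73): reg=0xC1
After byte 6 (0x6E): reg=0x44
After byte 7 (0x0B): reg=0xEA

Answer: 0xEA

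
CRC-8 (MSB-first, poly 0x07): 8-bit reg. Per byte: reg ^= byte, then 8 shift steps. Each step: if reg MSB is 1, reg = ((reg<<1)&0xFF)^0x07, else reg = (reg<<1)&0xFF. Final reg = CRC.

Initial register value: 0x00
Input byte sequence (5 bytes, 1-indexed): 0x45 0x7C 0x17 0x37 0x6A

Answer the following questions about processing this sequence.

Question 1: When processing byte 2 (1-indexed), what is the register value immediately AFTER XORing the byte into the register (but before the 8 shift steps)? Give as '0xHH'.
Answer: 0xA0

Derivation:
Register before byte 2: 0xDC
Byte 2: 0x7C
0xDC XOR 0x7C = 0xA0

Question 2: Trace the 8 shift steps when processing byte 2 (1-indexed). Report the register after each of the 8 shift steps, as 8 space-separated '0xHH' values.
Answer: 0x47 0x8E 0x1B 0x36 0x6C 0xD8 0xB7 0x69

Derivation:
After byte 1 (0x45): reg=0xDC
Register before byte 2: 0xDC
After XOR with byte 0x7C: 0xA0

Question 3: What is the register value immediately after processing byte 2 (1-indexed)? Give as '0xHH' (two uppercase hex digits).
Answer: 0x69

Derivation:
After byte 1 (0x45): reg=0xDC
After byte 2 (0x7C): reg=0x69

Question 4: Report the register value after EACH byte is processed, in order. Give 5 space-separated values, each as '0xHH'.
0xDC 0x69 0x7D 0xF1 0xC8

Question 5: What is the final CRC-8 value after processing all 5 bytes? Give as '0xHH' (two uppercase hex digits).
Answer: 0xC8

Derivation:
After byte 1 (0x45): reg=0xDC
After byte 2 (0x7C): reg=0x69
After byte 3 (0x17): reg=0x7D
After byte 4 (0x37): reg=0xF1
After byte 5 (0x6A): reg=0xC8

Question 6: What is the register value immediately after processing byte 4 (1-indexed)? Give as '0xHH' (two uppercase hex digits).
Answer: 0xF1

Derivation:
After byte 1 (0x45): reg=0xDC
After byte 2 (0x7C): reg=0x69
After byte 3 (0x17): reg=0x7D
After byte 4 (0x37): reg=0xF1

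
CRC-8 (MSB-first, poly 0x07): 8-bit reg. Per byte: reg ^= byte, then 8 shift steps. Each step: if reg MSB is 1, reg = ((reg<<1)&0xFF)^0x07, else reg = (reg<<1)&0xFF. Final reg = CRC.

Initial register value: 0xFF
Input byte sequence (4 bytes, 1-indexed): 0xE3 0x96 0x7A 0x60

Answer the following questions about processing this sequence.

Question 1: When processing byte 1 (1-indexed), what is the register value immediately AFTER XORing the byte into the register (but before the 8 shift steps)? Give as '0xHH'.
Answer: 0x1C

Derivation:
Register before byte 1: 0xFF
Byte 1: 0xE3
0xFF XOR 0xE3 = 0x1C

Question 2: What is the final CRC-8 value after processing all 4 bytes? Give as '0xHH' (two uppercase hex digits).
After byte 1 (0xE3): reg=0x54
After byte 2 (0x96): reg=0x40
After byte 3 (0x7A): reg=0xA6
After byte 4 (0x60): reg=0x5C

Answer: 0x5C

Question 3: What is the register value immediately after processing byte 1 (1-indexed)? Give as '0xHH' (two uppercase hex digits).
After byte 1 (0xE3): reg=0x54

Answer: 0x54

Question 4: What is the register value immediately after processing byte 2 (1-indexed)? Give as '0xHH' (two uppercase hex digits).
After byte 1 (0xE3): reg=0x54
After byte 2 (0x96): reg=0x40

Answer: 0x40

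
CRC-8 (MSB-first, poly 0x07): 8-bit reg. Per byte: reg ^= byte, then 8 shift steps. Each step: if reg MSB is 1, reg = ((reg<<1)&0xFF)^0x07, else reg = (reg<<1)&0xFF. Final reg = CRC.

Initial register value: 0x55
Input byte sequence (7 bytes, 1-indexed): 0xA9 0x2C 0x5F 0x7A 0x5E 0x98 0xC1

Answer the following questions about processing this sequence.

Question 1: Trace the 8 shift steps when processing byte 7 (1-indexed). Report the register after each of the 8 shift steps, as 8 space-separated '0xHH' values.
After byte 1 (0xA9): reg=0xFA
After byte 2 (0x2C): reg=0x2C
After byte 3 (0x5F): reg=0x5E
After byte 4 (0x7A): reg=0xFC
After byte 5 (0x5E): reg=0x67
After byte 6 (0x98): reg=0xF3
Register before byte 7: 0xF3
After XOR with byte 0xC1: 0x32

Answer: 0x64 0xC8 0x97 0x29 0x52 0xA4 0x4F 0x9E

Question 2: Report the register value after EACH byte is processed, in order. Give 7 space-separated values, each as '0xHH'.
0xFA 0x2C 0x5E 0xFC 0x67 0xF3 0x9E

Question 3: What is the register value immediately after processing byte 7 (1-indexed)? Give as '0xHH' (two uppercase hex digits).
Answer: 0x9E

Derivation:
After byte 1 (0xA9): reg=0xFA
After byte 2 (0x2C): reg=0x2C
After byte 3 (0x5F): reg=0x5E
After byte 4 (0x7A): reg=0xFC
After byte 5 (0x5E): reg=0x67
After byte 6 (0x98): reg=0xF3
After byte 7 (0xC1): reg=0x9E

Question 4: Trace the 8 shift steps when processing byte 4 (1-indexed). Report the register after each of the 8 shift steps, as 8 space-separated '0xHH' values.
Answer: 0x48 0x90 0x27 0x4E 0x9C 0x3F 0x7E 0xFC

Derivation:
After byte 1 (0xA9): reg=0xFA
After byte 2 (0x2C): reg=0x2C
After byte 3 (0x5F): reg=0x5E
Register before byte 4: 0x5E
After XOR with byte 0x7A: 0x24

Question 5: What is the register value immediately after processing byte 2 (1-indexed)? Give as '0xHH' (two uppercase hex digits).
Answer: 0x2C

Derivation:
After byte 1 (0xA9): reg=0xFA
After byte 2 (0x2C): reg=0x2C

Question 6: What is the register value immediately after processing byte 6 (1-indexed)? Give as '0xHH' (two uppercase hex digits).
After byte 1 (0xA9): reg=0xFA
After byte 2 (0x2C): reg=0x2C
After byte 3 (0x5F): reg=0x5E
After byte 4 (0x7A): reg=0xFC
After byte 5 (0x5E): reg=0x67
After byte 6 (0x98): reg=0xF3

Answer: 0xF3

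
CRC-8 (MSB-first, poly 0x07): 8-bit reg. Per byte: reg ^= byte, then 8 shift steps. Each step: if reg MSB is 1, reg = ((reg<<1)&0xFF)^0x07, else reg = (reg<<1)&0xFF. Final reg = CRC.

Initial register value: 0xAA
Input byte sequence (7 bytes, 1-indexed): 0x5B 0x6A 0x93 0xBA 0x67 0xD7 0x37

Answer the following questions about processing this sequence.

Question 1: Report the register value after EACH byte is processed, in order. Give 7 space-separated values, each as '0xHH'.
0xD9 0x10 0x80 0xA6 0x49 0xD3 0xB2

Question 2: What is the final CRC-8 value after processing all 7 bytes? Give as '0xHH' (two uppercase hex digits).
Answer: 0xB2

Derivation:
After byte 1 (0x5B): reg=0xD9
After byte 2 (0x6A): reg=0x10
After byte 3 (0x93): reg=0x80
After byte 4 (0xBA): reg=0xA6
After byte 5 (0x67): reg=0x49
After byte 6 (0xD7): reg=0xD3
After byte 7 (0x37): reg=0xB2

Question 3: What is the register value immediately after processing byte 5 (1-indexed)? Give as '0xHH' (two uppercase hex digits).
Answer: 0x49

Derivation:
After byte 1 (0x5B): reg=0xD9
After byte 2 (0x6A): reg=0x10
After byte 3 (0x93): reg=0x80
After byte 4 (0xBA): reg=0xA6
After byte 5 (0x67): reg=0x49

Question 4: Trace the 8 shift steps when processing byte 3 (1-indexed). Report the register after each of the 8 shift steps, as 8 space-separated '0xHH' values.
Answer: 0x01 0x02 0x04 0x08 0x10 0x20 0x40 0x80

Derivation:
After byte 1 (0x5B): reg=0xD9
After byte 2 (0x6A): reg=0x10
Register before byte 3: 0x10
After XOR with byte 0x93: 0x83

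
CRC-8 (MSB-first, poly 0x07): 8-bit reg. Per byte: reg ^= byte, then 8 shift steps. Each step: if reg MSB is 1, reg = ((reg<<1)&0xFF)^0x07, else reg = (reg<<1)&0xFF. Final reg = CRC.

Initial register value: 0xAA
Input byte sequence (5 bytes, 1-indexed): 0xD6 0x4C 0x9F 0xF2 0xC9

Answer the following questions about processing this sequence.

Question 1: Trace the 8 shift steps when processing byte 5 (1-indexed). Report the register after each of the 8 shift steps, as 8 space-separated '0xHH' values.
Answer: 0x3D 0x7A 0xF4 0xEF 0xD9 0xB5 0x6D 0xDA

Derivation:
After byte 1 (0xD6): reg=0x73
After byte 2 (0x4C): reg=0xBD
After byte 3 (0x9F): reg=0xEE
After byte 4 (0xF2): reg=0x54
Register before byte 5: 0x54
After XOR with byte 0xC9: 0x9D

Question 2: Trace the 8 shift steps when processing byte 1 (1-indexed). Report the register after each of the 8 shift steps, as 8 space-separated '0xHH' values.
Answer: 0xF8 0xF7 0xE9 0xD5 0xAD 0x5D 0xBA 0x73

Derivation:
Register before byte 1: 0xAA
After XOR with byte 0xD6: 0x7C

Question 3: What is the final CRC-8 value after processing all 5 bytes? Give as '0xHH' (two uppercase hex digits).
After byte 1 (0xD6): reg=0x73
After byte 2 (0x4C): reg=0xBD
After byte 3 (0x9F): reg=0xEE
After byte 4 (0xF2): reg=0x54
After byte 5 (0xC9): reg=0xDA

Answer: 0xDA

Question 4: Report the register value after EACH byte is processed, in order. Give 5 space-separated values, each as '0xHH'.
0x73 0xBD 0xEE 0x54 0xDA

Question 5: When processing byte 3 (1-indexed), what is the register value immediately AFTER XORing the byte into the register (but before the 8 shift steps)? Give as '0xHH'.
Answer: 0x22

Derivation:
Register before byte 3: 0xBD
Byte 3: 0x9F
0xBD XOR 0x9F = 0x22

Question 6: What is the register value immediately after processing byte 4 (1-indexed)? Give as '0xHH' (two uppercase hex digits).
After byte 1 (0xD6): reg=0x73
After byte 2 (0x4C): reg=0xBD
After byte 3 (0x9F): reg=0xEE
After byte 4 (0xF2): reg=0x54

Answer: 0x54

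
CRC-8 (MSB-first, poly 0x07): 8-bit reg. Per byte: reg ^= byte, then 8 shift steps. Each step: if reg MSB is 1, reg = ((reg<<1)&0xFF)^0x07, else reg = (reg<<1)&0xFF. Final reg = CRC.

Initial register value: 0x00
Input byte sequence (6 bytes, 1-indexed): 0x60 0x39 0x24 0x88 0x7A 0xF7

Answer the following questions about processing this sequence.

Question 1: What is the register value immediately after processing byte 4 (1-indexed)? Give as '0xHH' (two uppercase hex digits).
Answer: 0xC5

Derivation:
After byte 1 (0x60): reg=0x27
After byte 2 (0x39): reg=0x5A
After byte 3 (0x24): reg=0x7D
After byte 4 (0x88): reg=0xC5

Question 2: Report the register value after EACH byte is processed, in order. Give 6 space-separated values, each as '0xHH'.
0x27 0x5A 0x7D 0xC5 0x34 0x47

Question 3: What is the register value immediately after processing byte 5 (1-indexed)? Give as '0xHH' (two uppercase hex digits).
Answer: 0x34

Derivation:
After byte 1 (0x60): reg=0x27
After byte 2 (0x39): reg=0x5A
After byte 3 (0x24): reg=0x7D
After byte 4 (0x88): reg=0xC5
After byte 5 (0x7A): reg=0x34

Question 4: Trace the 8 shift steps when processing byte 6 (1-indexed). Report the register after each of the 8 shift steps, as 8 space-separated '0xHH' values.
Answer: 0x81 0x05 0x0A 0x14 0x28 0x50 0xA0 0x47

Derivation:
After byte 1 (0x60): reg=0x27
After byte 2 (0x39): reg=0x5A
After byte 3 (0x24): reg=0x7D
After byte 4 (0x88): reg=0xC5
After byte 5 (0x7A): reg=0x34
Register before byte 6: 0x34
After XOR with byte 0xF7: 0xC3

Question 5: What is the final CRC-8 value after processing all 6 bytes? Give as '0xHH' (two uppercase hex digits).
After byte 1 (0x60): reg=0x27
After byte 2 (0x39): reg=0x5A
After byte 3 (0x24): reg=0x7D
After byte 4 (0x88): reg=0xC5
After byte 5 (0x7A): reg=0x34
After byte 6 (0xF7): reg=0x47

Answer: 0x47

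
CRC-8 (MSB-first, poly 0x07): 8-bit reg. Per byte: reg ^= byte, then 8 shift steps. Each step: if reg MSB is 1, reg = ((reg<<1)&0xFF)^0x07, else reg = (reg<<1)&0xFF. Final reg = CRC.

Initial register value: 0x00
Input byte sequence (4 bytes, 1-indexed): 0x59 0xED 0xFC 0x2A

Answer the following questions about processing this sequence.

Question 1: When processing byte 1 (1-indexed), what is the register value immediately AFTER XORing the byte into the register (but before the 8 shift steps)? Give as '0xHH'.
Answer: 0x59

Derivation:
Register before byte 1: 0x00
Byte 1: 0x59
0x00 XOR 0x59 = 0x59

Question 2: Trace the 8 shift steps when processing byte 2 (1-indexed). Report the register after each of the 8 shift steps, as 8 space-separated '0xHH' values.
Answer: 0xCA 0x93 0x21 0x42 0x84 0x0F 0x1E 0x3C

Derivation:
After byte 1 (0x59): reg=0x88
Register before byte 2: 0x88
After XOR with byte 0xED: 0x65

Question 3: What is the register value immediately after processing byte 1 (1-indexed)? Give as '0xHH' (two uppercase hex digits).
Answer: 0x88

Derivation:
After byte 1 (0x59): reg=0x88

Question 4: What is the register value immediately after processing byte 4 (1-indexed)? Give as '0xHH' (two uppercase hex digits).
Answer: 0x3B

Derivation:
After byte 1 (0x59): reg=0x88
After byte 2 (0xED): reg=0x3C
After byte 3 (0xFC): reg=0x4E
After byte 4 (0x2A): reg=0x3B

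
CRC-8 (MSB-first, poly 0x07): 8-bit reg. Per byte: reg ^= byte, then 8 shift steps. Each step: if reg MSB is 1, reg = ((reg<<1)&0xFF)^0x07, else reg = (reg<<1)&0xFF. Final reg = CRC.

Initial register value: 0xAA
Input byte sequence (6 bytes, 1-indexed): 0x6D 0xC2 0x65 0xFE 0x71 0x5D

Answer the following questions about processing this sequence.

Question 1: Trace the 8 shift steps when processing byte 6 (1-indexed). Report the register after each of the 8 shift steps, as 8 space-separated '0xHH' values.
After byte 1 (0x6D): reg=0x5B
After byte 2 (0xC2): reg=0xC6
After byte 3 (0x65): reg=0x60
After byte 4 (0xFE): reg=0xD3
After byte 5 (0x71): reg=0x67
Register before byte 6: 0x67
After XOR with byte 0x5D: 0x3A

Answer: 0x74 0xE8 0xD7 0xA9 0x55 0xAA 0x53 0xA6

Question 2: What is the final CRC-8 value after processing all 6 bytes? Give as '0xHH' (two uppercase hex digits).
After byte 1 (0x6D): reg=0x5B
After byte 2 (0xC2): reg=0xC6
After byte 3 (0x65): reg=0x60
After byte 4 (0xFE): reg=0xD3
After byte 5 (0x71): reg=0x67
After byte 6 (0x5D): reg=0xA6

Answer: 0xA6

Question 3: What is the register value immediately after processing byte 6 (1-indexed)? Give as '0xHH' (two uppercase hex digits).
After byte 1 (0x6D): reg=0x5B
After byte 2 (0xC2): reg=0xC6
After byte 3 (0x65): reg=0x60
After byte 4 (0xFE): reg=0xD3
After byte 5 (0x71): reg=0x67
After byte 6 (0x5D): reg=0xA6

Answer: 0xA6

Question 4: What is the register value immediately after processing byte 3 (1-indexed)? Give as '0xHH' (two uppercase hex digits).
Answer: 0x60

Derivation:
After byte 1 (0x6D): reg=0x5B
After byte 2 (0xC2): reg=0xC6
After byte 3 (0x65): reg=0x60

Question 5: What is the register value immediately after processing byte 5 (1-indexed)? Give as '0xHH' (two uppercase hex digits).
Answer: 0x67

Derivation:
After byte 1 (0x6D): reg=0x5B
After byte 2 (0xC2): reg=0xC6
After byte 3 (0x65): reg=0x60
After byte 4 (0xFE): reg=0xD3
After byte 5 (0x71): reg=0x67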